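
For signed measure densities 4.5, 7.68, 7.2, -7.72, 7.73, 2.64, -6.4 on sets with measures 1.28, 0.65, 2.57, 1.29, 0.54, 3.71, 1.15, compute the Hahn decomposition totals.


Step 1: Compute signed measure on each set:
  Set 1: 4.5 * 1.28 = 5.76
  Set 2: 7.68 * 0.65 = 4.992
  Set 3: 7.2 * 2.57 = 18.504
  Set 4: -7.72 * 1.29 = -9.9588
  Set 5: 7.73 * 0.54 = 4.1742
  Set 6: 2.64 * 3.71 = 9.7944
  Set 7: -6.4 * 1.15 = -7.36
Step 2: Total signed measure = (5.76) + (4.992) + (18.504) + (-9.9588) + (4.1742) + (9.7944) + (-7.36)
     = 25.9058
Step 3: Positive part mu+(X) = sum of positive contributions = 43.2246
Step 4: Negative part mu-(X) = |sum of negative contributions| = 17.3188


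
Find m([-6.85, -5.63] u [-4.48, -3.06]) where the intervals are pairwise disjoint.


For pairwise disjoint intervals, m(union) = sum of lengths.
= (-5.63 - -6.85) + (-3.06 - -4.48)
= 1.22 + 1.42
= 2.64


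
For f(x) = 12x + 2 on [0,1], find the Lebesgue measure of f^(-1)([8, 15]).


f^(-1)([8, 15]) = {x : 8 <= 12x + 2 <= 15}
Solving: (8 - 2)/12 <= x <= (15 - 2)/12
= [0.5, 1.083333]
Intersecting with [0,1]: [0.5, 1]
Measure = 1 - 0.5 = 0.5


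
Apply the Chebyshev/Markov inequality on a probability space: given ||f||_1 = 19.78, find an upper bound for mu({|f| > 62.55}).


Chebyshev/Markov inequality: mu(|f| > eps) <= (||f||_p / eps)^p
Step 1: ||f||_1 / eps = 19.78 / 62.55 = 0.316227
Step 2: Raise to power p = 1:
  (0.316227)^1 = 0.316227
Step 3: Therefore mu(|f| > 62.55) <= 0.316227


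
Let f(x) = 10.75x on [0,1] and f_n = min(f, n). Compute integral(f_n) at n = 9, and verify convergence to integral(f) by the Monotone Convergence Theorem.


f(x) = 10.75x on [0,1]; f_n(x) = min(10.75x, n). At n = 9:
Step 1: f(x) reaches 9 at x = 9/10.75 = 0.837209
Step 2: integral(f_9) = integral(10.75x, 0, 0.837209) + integral(9, 0.837209, 1)
       = 10.75*0.837209^2/2 + 9*(1 - 0.837209)
       = 3.767442 + 1.465116
       = 5.232558
Step 3: As n -> infinity, f_n increases to f, so by MCT integral(f_n) -> integral(f) = 10.75/2 = 5.375.
Convergence: integral(f_9) = 5.232558 -> 5.375 as n -> infinity


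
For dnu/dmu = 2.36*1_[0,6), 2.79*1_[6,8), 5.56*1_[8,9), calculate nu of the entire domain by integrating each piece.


Integrate each piece of the Radon-Nikodym derivative:
Step 1: integral_0^6 2.36 dx = 2.36*(6-0) = 2.36*6 = 14.16
Step 2: integral_6^8 2.79 dx = 2.79*(8-6) = 2.79*2 = 5.58
Step 3: integral_8^9 5.56 dx = 5.56*(9-8) = 5.56*1 = 5.56
Total: 14.16 + 5.58 + 5.56 = 25.3


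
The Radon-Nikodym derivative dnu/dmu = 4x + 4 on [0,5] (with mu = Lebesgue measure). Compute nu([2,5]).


nu(A) = integral_A (dnu/dmu) dmu = integral_2^5 (4x + 4) dx
Step 1: Antiderivative F(x) = (4/2)x^2 + 4x
Step 2: F(5) = (4/2)*5^2 + 4*5 = 50 + 20 = 70
Step 3: F(2) = (4/2)*2^2 + 4*2 = 8 + 8 = 16
Step 4: nu([2,5]) = F(5) - F(2) = 70 - 16 = 54


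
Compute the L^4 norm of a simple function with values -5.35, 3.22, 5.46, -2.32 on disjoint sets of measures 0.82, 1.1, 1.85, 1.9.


Step 1: Compute |f_i|^4 for each value:
  |-5.35|^4 = 819.247506
  |3.22|^4 = 107.503719
  |5.46|^4 = 888.731495
  |-2.32|^4 = 28.97023
Step 2: Multiply by measures and sum:
  819.247506 * 0.82 = 671.782955
  107.503719 * 1.1 = 118.25409
  888.731495 * 1.85 = 1644.153265
  28.97023 * 1.9 = 55.043437
Sum = 671.782955 + 118.25409 + 1644.153265 + 55.043437 = 2489.233747
Step 3: Take the p-th root:
||f||_4 = (2489.233747)^(1/4) = 7.063443


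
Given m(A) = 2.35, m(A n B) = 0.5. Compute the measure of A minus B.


m(A \ B) = m(A) - m(A n B)
= 2.35 - 0.5
= 1.85


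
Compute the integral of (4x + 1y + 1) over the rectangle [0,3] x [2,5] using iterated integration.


By Fubini, integrate in x first, then y.
Step 1: Fix y, integrate over x in [0,3]:
  integral(4x + 1y + 1, x=0..3)
  = 4*(3^2 - 0^2)/2 + (1y + 1)*(3 - 0)
  = 18 + (1y + 1)*3
  = 18 + 3y + 3
  = 21 + 3y
Step 2: Integrate over y in [2,5]:
  integral(21 + 3y, y=2..5)
  = 21*3 + 3*(5^2 - 2^2)/2
  = 63 + 31.5
  = 94.5


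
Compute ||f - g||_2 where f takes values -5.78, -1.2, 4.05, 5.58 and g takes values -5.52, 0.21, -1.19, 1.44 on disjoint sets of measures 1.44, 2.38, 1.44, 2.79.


Step 1: Compute differences f_i - g_i:
  -5.78 - -5.52 = -0.26
  -1.2 - 0.21 = -1.41
  4.05 - -1.19 = 5.24
  5.58 - 1.44 = 4.14
Step 2: Compute |diff|^2 * measure for each set:
  |-0.26|^2 * 1.44 = 0.0676 * 1.44 = 0.097344
  |-1.41|^2 * 2.38 = 1.9881 * 2.38 = 4.731678
  |5.24|^2 * 1.44 = 27.4576 * 1.44 = 39.538944
  |4.14|^2 * 2.79 = 17.1396 * 2.79 = 47.819484
Step 3: Sum = 92.18745
Step 4: ||f-g||_2 = (92.18745)^(1/2) = 9.60143


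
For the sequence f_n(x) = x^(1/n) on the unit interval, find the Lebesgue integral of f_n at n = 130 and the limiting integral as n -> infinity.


At n = 130: f_130(x) = x^(1/130).
Step 1: integral(x^(1/130), 0, 1) = [x^(1/130+1) / (1/130+1)] from 0 to 1
     = 1 / (1/130 + 1) = 1 / ((130+1)/130) = 130/(130+1)
     = 130/131 = 0.992366
Step 2: As n -> infinity, f_n(x) = x^(1/n) -> 1 for x in (0,1], and f_n is increasing in n.
By MCT, lim_n integral(f_n) = integral(lim_n f_n) = integral(1, 0, 1) = 1.
Step 3: Verify convergence: 130/131 = 0.992366 -> 1


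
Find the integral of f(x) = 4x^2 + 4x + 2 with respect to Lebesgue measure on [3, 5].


The Lebesgue integral of a Riemann-integrable function agrees with the Riemann integral.
Antiderivative F(x) = (4/3)x^3 + (4/2)x^2 + 2x
F(5) = (4/3)*5^3 + (4/2)*5^2 + 2*5
     = (4/3)*125 + (4/2)*25 + 2*5
     = 166.666667 + 50 + 10
     = 226.666667
F(3) = 60
Integral = F(5) - F(3) = 226.666667 - 60 = 166.666667


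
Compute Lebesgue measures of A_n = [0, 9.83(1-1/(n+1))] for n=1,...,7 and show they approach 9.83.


By continuity of measure from below: if A_n increases to A, then m(A_n) -> m(A).
Here A = [0, 9.83], so m(A) = 9.83
Step 1: a_1 = 9.83*(1 - 1/2) = 4.915, m(A_1) = 4.915
Step 2: a_2 = 9.83*(1 - 1/3) = 6.5533, m(A_2) = 6.5533
Step 3: a_3 = 9.83*(1 - 1/4) = 7.3725, m(A_3) = 7.3725
Step 4: a_4 = 9.83*(1 - 1/5) = 7.864, m(A_4) = 7.864
Step 5: a_5 = 9.83*(1 - 1/6) = 8.1917, m(A_5) = 8.1917
Step 6: a_6 = 9.83*(1 - 1/7) = 8.4257, m(A_6) = 8.4257
Step 7: a_7 = 9.83*(1 - 1/8) = 8.6013, m(A_7) = 8.6013
Limit: m(A_n) -> m([0,9.83]) = 9.83


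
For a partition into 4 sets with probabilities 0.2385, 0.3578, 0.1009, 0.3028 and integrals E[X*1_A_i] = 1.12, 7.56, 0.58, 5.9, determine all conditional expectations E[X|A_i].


For each cell A_i: E[X|A_i] = E[X*1_A_i] / P(A_i)
Step 1: E[X|A_1] = 1.12 / 0.2385 = 4.696017
Step 2: E[X|A_2] = 7.56 / 0.3578 = 21.129122
Step 3: E[X|A_3] = 0.58 / 0.1009 = 5.748266
Step 4: E[X|A_4] = 5.9 / 0.3028 = 19.484808
Verification: E[X] = sum E[X*1_A_i] = 1.12 + 7.56 + 0.58 + 5.9 = 15.16


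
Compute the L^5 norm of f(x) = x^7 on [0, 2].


Step 1: ||f||_5 = (integral_0^2 |x^7|^5 dx)^(1/5)
     = (integral_0^2 x^35 dx)^(1/5)
Step 2: integral_0^2 x^35 dx = [x^36/(36)] from 0 to 2 = 2^36/36
     = 68719476736/36 = 1.908874e+09
Step 3: ||f||_5 = (1.908874e+09)^(1/5) = 71.805129


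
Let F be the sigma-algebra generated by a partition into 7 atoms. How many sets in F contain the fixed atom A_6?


Each element of F is a union of some subset S of the 7 atoms.
The element contains A_6 iff A_6 is in S.
So we count subsets S of {A_1,...,A_7} with A_6 in S: choose freely among the other 6 atoms.
Count = 2^(7-1) = 2^6 = 64.


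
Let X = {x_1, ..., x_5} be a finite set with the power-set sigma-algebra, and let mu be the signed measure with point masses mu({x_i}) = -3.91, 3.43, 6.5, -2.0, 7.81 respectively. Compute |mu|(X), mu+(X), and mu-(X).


Step 1: Every measurable set is a union of atoms (the cells / points), so a Hahn decomposition is
  obtained by grouping atoms by sign: P = union of atoms with mu > 0, N = union of the remaining atoms.
  Atoms in P (indices): 2, 3, 5;  atoms in N (indices): 1, 4
  Positive values: 3.43, 6.5, 7.81
  Negative values: -3.91, -2
Step 2: mu+(X) = mu(P) = sum of positive atom values = 17.74
Step 3: mu-(X) = -mu(N) = sum of |negative atom values| = 5.91
Step 4: |mu|(X) = mu+(X) + mu-(X) = 17.74 + 5.91 = 23.65


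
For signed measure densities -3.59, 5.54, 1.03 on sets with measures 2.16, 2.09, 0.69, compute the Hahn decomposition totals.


Step 1: Compute signed measure on each set:
  Set 1: -3.59 * 2.16 = -7.7544
  Set 2: 5.54 * 2.09 = 11.5786
  Set 3: 1.03 * 0.69 = 0.7107
Step 2: Total signed measure = (-7.7544) + (11.5786) + (0.7107)
     = 4.5349
Step 3: Positive part mu+(X) = sum of positive contributions = 12.2893
Step 4: Negative part mu-(X) = |sum of negative contributions| = 7.7544


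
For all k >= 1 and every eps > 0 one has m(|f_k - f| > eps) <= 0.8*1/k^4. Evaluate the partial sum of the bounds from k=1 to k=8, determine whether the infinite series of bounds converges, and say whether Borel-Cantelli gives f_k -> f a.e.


Step 1: List the terms 0.8*1/k^4 for k = 1 to 8:
  k=1: 0.8
  k=2: 0.05
  k=3: 0.009877
  k=4: 0.003125
  k=5: 0.00128
  k=6: 6.172840e-04
  k=7: 3.331945e-04
  k=8: 1.953125e-04
Step 2: Partial sum = 0.8 + 0.05 + 0.009877 + 0.003125 + 0.00128 + 6.172840e-04 + 3.331945e-04 + 1.953125e-04
     = 0.865427
Step 3: The full series sum_(k>=1) 0.8*1/k^4 converges (p-series with p = 4 > 1; a constant multiple of a convergent series converges).
Step 4: Fix eps > 0. Since sum_k m(|f_k - f| > eps) < infinity, the Borel-Cantelli lemma gives
        m(limsup_k {|f_k - f| > eps}) = 0, i.e. for a.e. x, |f_k(x) - f(x)| <= eps for all large k.
        Applying this with eps = 1/j for j = 1, 2, ... and intersecting the countably many full-measure sets,
        for a.e. x we get limsup_k |f_k(x) - f(x)| <= 1/j for every j, hence f_k -> f almost everywhere.
Conclusion: series converges; Borel-Cantelli yields f_k -> f a.e.


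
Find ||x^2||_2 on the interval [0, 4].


Step 1: ||f||_2 = (integral_0^4 |x^2|^2 dx)^(1/2)
     = (integral_0^4 x^4 dx)^(1/2)
Step 2: integral_0^4 x^4 dx = [x^5/(5)] from 0 to 4 = 4^5/5
     = 1024/5 = 204.8
Step 3: ||f||_2 = (204.8)^(1/2) = 14.310835


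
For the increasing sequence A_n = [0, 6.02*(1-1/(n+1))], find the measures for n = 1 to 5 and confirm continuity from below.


By continuity of measure from below: if A_n increases to A, then m(A_n) -> m(A).
Here A = [0, 6.02], so m(A) = 6.02
Step 1: a_1 = 6.02*(1 - 1/2) = 3.01, m(A_1) = 3.01
Step 2: a_2 = 6.02*(1 - 1/3) = 4.0133, m(A_2) = 4.0133
Step 3: a_3 = 6.02*(1 - 1/4) = 4.515, m(A_3) = 4.515
Step 4: a_4 = 6.02*(1 - 1/5) = 4.816, m(A_4) = 4.816
Step 5: a_5 = 6.02*(1 - 1/6) = 5.0167, m(A_5) = 5.0167
Limit: m(A_n) -> m([0,6.02]) = 6.02


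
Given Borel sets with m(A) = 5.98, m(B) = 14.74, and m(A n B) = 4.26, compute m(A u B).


By inclusion-exclusion: m(A u B) = m(A) + m(B) - m(A n B)
= 5.98 + 14.74 - 4.26
= 16.46


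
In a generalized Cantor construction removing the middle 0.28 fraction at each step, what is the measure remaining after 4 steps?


Step 1: At each step, fraction remaining = 1 - 0.28 = 0.72
Step 2: After 4 steps, measure = (0.72)^4
Step 3: Computing the power step by step:
  After step 1: 0.72
  After step 2: 0.5184
  After step 3: 0.373248
  After step 4: 0.268739
Result = 0.268739


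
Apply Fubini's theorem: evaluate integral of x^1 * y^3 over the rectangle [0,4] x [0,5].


By Fubini's theorem, the double integral factors as a product of single integrals:
Step 1: integral_0^4 x^1 dx = [x^2/2] from 0 to 4
     = 4^2/2 = 8
Step 2: integral_0^5 y^3 dy = [y^4/4] from 0 to 5
     = 5^4/4 = 156.25
Step 3: Double integral = 8 * 156.25 = 1250


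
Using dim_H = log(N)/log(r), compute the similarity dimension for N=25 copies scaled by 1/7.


For a self-similar set with N copies scaled by 1/r:
dim_H = log(N)/log(r) = log(25)/log(7)
= 3.218876/1.94591
= 1.654175


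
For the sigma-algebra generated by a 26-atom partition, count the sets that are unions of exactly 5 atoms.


Each element of F is a union of some subset of the 26 atoms.
Elements that are unions of exactly 5 atoms correspond to 5-element subsets of the 26 atoms.
Count = C(26, 5) = 26! / (5! * 21!) = 65780.


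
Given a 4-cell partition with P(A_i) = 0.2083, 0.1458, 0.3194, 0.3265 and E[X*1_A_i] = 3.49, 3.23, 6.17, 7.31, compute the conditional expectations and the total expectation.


For each cell A_i: E[X|A_i] = E[X*1_A_i] / P(A_i)
Step 1: E[X|A_1] = 3.49 / 0.2083 = 16.754681
Step 2: E[X|A_2] = 3.23 / 0.1458 = 22.153635
Step 3: E[X|A_3] = 6.17 / 0.3194 = 19.31747
Step 4: E[X|A_4] = 7.31 / 0.3265 = 22.388974
Verification: E[X] = sum E[X*1_A_i] = 3.49 + 3.23 + 6.17 + 7.31 = 20.2


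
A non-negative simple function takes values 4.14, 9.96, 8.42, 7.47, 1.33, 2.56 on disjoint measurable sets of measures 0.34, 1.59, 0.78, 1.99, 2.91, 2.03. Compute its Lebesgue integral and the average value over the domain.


Step 1: Integral = sum(value_i * measure_i)
= 4.14*0.34 + 9.96*1.59 + 8.42*0.78 + 7.47*1.99 + 1.33*2.91 + 2.56*2.03
= 1.4076 + 15.8364 + 6.5676 + 14.8653 + 3.8703 + 5.1968
= 47.744
Step 2: Total measure of domain = 0.34 + 1.59 + 0.78 + 1.99 + 2.91 + 2.03 = 9.64
Step 3: Average value = 47.744 / 9.64 = 4.952697


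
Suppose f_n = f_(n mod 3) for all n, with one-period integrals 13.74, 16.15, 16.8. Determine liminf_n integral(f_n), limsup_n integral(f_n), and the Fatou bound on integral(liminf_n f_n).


The sequence (integral(f_n)) is periodic with period 3, repeating the values 13.74, 16.15, 16.8 indefinitely.
Step 1: For a periodic sequence, every tail (a_m, a_(m+1), ...) contains all 3 period values infinitely often.
Step 2: Hence inf of every tail = min of the period values = min(13.74, 16.15, 16.8) = 13.74.
        liminf_n integral(f_n) = sup over m of (inf of tail from m) = 13.74.
Step 3: Similarly sup of every tail = max of the period values = 16.8.
        limsup_n integral(f_n) = 16.8.
Step 4: Fatou's lemma: integral(liminf_n f_n) <= liminf_n integral(f_n) = 13.74.
        So the integral of the pointwise liminf is at most 13.74.


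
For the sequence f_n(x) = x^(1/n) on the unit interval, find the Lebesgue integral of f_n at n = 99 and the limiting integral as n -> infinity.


At n = 99: f_99(x) = x^(1/99).
Step 1: integral(x^(1/99), 0, 1) = [x^(1/99+1) / (1/99+1)] from 0 to 1
     = 1 / (1/99 + 1) = 1 / ((99+1)/99) = 99/(99+1)
     = 99/100 = 0.99
Step 2: As n -> infinity, f_n(x) = x^(1/n) -> 1 for x in (0,1], and f_n is increasing in n.
By MCT, lim_n integral(f_n) = integral(lim_n f_n) = integral(1, 0, 1) = 1.
Step 3: Verify convergence: 99/100 = 0.99 -> 1


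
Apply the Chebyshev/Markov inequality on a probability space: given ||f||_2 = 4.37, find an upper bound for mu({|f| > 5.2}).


Chebyshev/Markov inequality: mu(|f| > eps) <= (||f||_p / eps)^p
Step 1: ||f||_2 / eps = 4.37 / 5.2 = 0.840385
Step 2: Raise to power p = 2:
  (0.840385)^2 = 0.706246
Step 3: Therefore mu(|f| > 5.2) <= 0.706246


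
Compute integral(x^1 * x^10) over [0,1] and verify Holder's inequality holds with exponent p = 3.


Step 1: Exact integral of f*g = integral(x^11, 0, 1) = 1/12
     = 0.083333
Step 2: Holder bound with p=3, q=1.5:
  ||f||_p = (integral x^3 dx)^(1/3) = (1/4)^(1/3) = 0.629961
  ||g||_q = (integral x^15 dx)^(1/1.5) = (1/16)^(1/1.5) = 0.15749
Step 3: Holder bound = ||f||_p * ||g||_q = 0.629961 * 0.15749 = 0.099213
Verification: 0.083333 <= 0.099213 (Holder holds)


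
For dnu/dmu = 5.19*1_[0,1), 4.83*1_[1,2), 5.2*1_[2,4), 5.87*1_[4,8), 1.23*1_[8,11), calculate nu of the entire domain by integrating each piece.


Integrate each piece of the Radon-Nikodym derivative:
Step 1: integral_0^1 5.19 dx = 5.19*(1-0) = 5.19*1 = 5.19
Step 2: integral_1^2 4.83 dx = 4.83*(2-1) = 4.83*1 = 4.83
Step 3: integral_2^4 5.2 dx = 5.2*(4-2) = 5.2*2 = 10.4
Step 4: integral_4^8 5.87 dx = 5.87*(8-4) = 5.87*4 = 23.48
Step 5: integral_8^11 1.23 dx = 1.23*(11-8) = 1.23*3 = 3.69
Total: 5.19 + 4.83 + 10.4 + 23.48 + 3.69 = 47.59


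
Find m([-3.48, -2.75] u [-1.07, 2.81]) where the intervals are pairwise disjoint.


For pairwise disjoint intervals, m(union) = sum of lengths.
= (-2.75 - -3.48) + (2.81 - -1.07)
= 0.73 + 3.88
= 4.61


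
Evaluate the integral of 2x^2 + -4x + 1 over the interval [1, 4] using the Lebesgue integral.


The Lebesgue integral of a Riemann-integrable function agrees with the Riemann integral.
Antiderivative F(x) = (2/3)x^3 + (-4/2)x^2 + 1x
F(4) = (2/3)*4^3 + (-4/2)*4^2 + 1*4
     = (2/3)*64 + (-4/2)*16 + 1*4
     = 42.666667 + -32 + 4
     = 14.666667
F(1) = -0.333333
Integral = F(4) - F(1) = 14.666667 - -0.333333 = 15


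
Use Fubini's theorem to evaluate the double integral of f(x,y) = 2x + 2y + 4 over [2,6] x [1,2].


By Fubini, integrate in x first, then y.
Step 1: Fix y, integrate over x in [2,6]:
  integral(2x + 2y + 4, x=2..6)
  = 2*(6^2 - 2^2)/2 + (2y + 4)*(6 - 2)
  = 32 + (2y + 4)*4
  = 32 + 8y + 16
  = 48 + 8y
Step 2: Integrate over y in [1,2]:
  integral(48 + 8y, y=1..2)
  = 48*1 + 8*(2^2 - 1^2)/2
  = 48 + 12
  = 60


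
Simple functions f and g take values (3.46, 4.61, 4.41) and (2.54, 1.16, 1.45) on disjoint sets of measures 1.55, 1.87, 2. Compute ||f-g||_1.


Step 1: Compute differences f_i - g_i:
  3.46 - 2.54 = 0.92
  4.61 - 1.16 = 3.45
  4.41 - 1.45 = 2.96
Step 2: Compute |diff|^1 * measure for each set:
  |0.92|^1 * 1.55 = 0.92 * 1.55 = 1.426
  |3.45|^1 * 1.87 = 3.45 * 1.87 = 6.4515
  |2.96|^1 * 2 = 2.96 * 2 = 5.92
Step 3: Sum = 13.7975
Step 4: ||f-g||_1 = (13.7975)^(1/1) = 13.7975


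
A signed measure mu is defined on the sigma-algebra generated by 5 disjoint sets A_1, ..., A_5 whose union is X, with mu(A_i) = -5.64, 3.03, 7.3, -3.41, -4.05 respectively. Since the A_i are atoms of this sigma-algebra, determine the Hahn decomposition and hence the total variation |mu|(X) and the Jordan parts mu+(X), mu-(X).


Step 1: Every measurable set is a union of atoms (the cells / points), so a Hahn decomposition is
  obtained by grouping atoms by sign: P = union of atoms with mu > 0, N = union of the remaining atoms.
  Atoms in P (indices): 2, 3;  atoms in N (indices): 1, 4, 5
  Positive values: 3.03, 7.3
  Negative values: -5.64, -3.41, -4.05
Step 2: mu+(X) = mu(P) = sum of positive atom values = 10.33
Step 3: mu-(X) = -mu(N) = sum of |negative atom values| = 13.1
Step 4: |mu|(X) = mu+(X) + mu-(X) = 10.33 + 13.1 = 23.43


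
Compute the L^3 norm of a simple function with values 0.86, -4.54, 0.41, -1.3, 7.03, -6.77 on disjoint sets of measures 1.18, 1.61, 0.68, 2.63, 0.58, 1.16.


Step 1: Compute |f_i|^3 for each value:
  |0.86|^3 = 0.636056
  |-4.54|^3 = 93.576664
  |0.41|^3 = 0.068921
  |-1.3|^3 = 2.197
  |7.03|^3 = 347.428927
  |-6.77|^3 = 310.288733
Step 2: Multiply by measures and sum:
  0.636056 * 1.18 = 0.750546
  93.576664 * 1.61 = 150.658429
  0.068921 * 0.68 = 0.046866
  2.197 * 2.63 = 5.77811
  347.428927 * 0.58 = 201.508778
  310.288733 * 1.16 = 359.93493
Sum = 0.750546 + 150.658429 + 0.046866 + 5.77811 + 201.508778 + 359.93493 = 718.677659
Step 3: Take the p-th root:
||f||_3 = (718.677659)^(1/3) = 8.957319


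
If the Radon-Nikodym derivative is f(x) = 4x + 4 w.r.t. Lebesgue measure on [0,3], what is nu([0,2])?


nu(A) = integral_A (dnu/dmu) dmu = integral_0^2 (4x + 4) dx
Step 1: Antiderivative F(x) = (4/2)x^2 + 4x
Step 2: F(2) = (4/2)*2^2 + 4*2 = 8 + 8 = 16
Step 3: F(0) = (4/2)*0^2 + 4*0 = 0.0 + 0 = 0.0
Step 4: nu([0,2]) = F(2) - F(0) = 16 - 0.0 = 16


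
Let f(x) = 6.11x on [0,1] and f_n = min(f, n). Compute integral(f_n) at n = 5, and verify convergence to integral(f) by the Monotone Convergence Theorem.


f(x) = 6.11x on [0,1]; f_n(x) = min(6.11x, n). At n = 5:
Step 1: f(x) reaches 5 at x = 5/6.11 = 0.818331
Step 2: integral(f_5) = integral(6.11x, 0, 0.818331) + integral(5, 0.818331, 1)
       = 6.11*0.818331^2/2 + 5*(1 - 0.818331)
       = 2.045827 + 0.908347
       = 2.954173
Step 3: As n -> infinity, f_n increases to f, so by MCT integral(f_n) -> integral(f) = 6.11/2 = 3.055.
Convergence: integral(f_5) = 2.954173 -> 3.055 as n -> infinity


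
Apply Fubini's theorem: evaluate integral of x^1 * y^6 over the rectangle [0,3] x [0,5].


By Fubini's theorem, the double integral factors as a product of single integrals:
Step 1: integral_0^3 x^1 dx = [x^2/2] from 0 to 3
     = 3^2/2 = 4.5
Step 2: integral_0^5 y^6 dy = [y^7/7] from 0 to 5
     = 5^7/7 = 11160.714286
Step 3: Double integral = 4.5 * 11160.714286 = 50223.214286


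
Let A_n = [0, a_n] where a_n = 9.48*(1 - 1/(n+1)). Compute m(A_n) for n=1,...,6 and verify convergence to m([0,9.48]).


By continuity of measure from below: if A_n increases to A, then m(A_n) -> m(A).
Here A = [0, 9.48], so m(A) = 9.48
Step 1: a_1 = 9.48*(1 - 1/2) = 4.74, m(A_1) = 4.74
Step 2: a_2 = 9.48*(1 - 1/3) = 6.32, m(A_2) = 6.32
Step 3: a_3 = 9.48*(1 - 1/4) = 7.11, m(A_3) = 7.11
Step 4: a_4 = 9.48*(1 - 1/5) = 7.584, m(A_4) = 7.584
Step 5: a_5 = 9.48*(1 - 1/6) = 7.9, m(A_5) = 7.9
Step 6: a_6 = 9.48*(1 - 1/7) = 8.1257, m(A_6) = 8.1257
Limit: m(A_n) -> m([0,9.48]) = 9.48


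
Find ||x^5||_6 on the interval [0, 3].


Step 1: ||f||_6 = (integral_0^3 |x^5|^6 dx)^(1/6)
     = (integral_0^3 x^30 dx)^(1/6)
Step 2: integral_0^3 x^30 dx = [x^31/(31)] from 0 to 3 = 3^31/31
     = 617673396283947/31 = 1.992495e+13
Step 3: ||f||_6 = (1.992495e+13)^(1/6) = 164.651693


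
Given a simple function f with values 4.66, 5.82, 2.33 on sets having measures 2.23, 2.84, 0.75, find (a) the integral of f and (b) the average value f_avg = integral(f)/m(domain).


Step 1: Integral = sum(value_i * measure_i)
= 4.66*2.23 + 5.82*2.84 + 2.33*0.75
= 10.3918 + 16.5288 + 1.7475
= 28.6681
Step 2: Total measure of domain = 2.23 + 2.84 + 0.75 = 5.82
Step 3: Average value = 28.6681 / 5.82 = 4.92579


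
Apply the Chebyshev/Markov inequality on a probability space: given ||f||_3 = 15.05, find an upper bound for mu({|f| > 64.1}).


Chebyshev/Markov inequality: mu(|f| > eps) <= (||f||_p / eps)^p
Step 1: ||f||_3 / eps = 15.05 / 64.1 = 0.234789
Step 2: Raise to power p = 3:
  (0.234789)^3 = 0.012943
Step 3: Therefore mu(|f| > 64.1) <= 0.012943


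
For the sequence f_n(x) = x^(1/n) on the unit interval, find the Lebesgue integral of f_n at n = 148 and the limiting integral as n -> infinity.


At n = 148: f_148(x) = x^(1/148).
Step 1: integral(x^(1/148), 0, 1) = [x^(1/148+1) / (1/148+1)] from 0 to 1
     = 1 / (1/148 + 1) = 1 / ((148+1)/148) = 148/(148+1)
     = 148/149 = 0.993289
Step 2: As n -> infinity, f_n(x) = x^(1/n) -> 1 for x in (0,1], and f_n is increasing in n.
By MCT, lim_n integral(f_n) = integral(lim_n f_n) = integral(1, 0, 1) = 1.
Step 3: Verify convergence: 148/149 = 0.993289 -> 1


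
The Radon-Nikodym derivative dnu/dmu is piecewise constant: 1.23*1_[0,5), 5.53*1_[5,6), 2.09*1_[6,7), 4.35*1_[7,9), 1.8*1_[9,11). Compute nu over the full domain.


Integrate each piece of the Radon-Nikodym derivative:
Step 1: integral_0^5 1.23 dx = 1.23*(5-0) = 1.23*5 = 6.15
Step 2: integral_5^6 5.53 dx = 5.53*(6-5) = 5.53*1 = 5.53
Step 3: integral_6^7 2.09 dx = 2.09*(7-6) = 2.09*1 = 2.09
Step 4: integral_7^9 4.35 dx = 4.35*(9-7) = 4.35*2 = 8.7
Step 5: integral_9^11 1.8 dx = 1.8*(11-9) = 1.8*2 = 3.6
Total: 6.15 + 5.53 + 2.09 + 8.7 + 3.6 = 26.07


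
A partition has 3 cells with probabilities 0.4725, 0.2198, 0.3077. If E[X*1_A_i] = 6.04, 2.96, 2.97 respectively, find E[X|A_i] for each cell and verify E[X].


For each cell A_i: E[X|A_i] = E[X*1_A_i] / P(A_i)
Step 1: E[X|A_1] = 6.04 / 0.4725 = 12.783069
Step 2: E[X|A_2] = 2.96 / 0.2198 = 13.466788
Step 3: E[X|A_3] = 2.97 / 0.3077 = 9.652259
Verification: E[X] = sum E[X*1_A_i] = 6.04 + 2.96 + 2.97 = 11.97


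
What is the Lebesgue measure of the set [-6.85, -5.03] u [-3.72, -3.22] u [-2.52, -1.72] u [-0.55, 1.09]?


For pairwise disjoint intervals, m(union) = sum of lengths.
= (-5.03 - -6.85) + (-3.22 - -3.72) + (-1.72 - -2.52) + (1.09 - -0.55)
= 1.82 + 0.5 + 0.8 + 1.64
= 4.76


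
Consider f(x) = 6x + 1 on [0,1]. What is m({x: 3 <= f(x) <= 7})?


f^(-1)([3, 7]) = {x : 3 <= 6x + 1 <= 7}
Solving: (3 - 1)/6 <= x <= (7 - 1)/6
= [0.333333, 1]
Intersecting with [0,1]: [0.333333, 1]
Measure = 1 - 0.333333 = 0.666667


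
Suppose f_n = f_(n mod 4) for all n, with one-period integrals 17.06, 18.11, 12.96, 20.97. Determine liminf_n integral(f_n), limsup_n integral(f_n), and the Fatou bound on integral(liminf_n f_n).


The sequence (integral(f_n)) is periodic with period 4, repeating the values 17.06, 18.11, 12.96, 20.97 indefinitely.
Step 1: For a periodic sequence, every tail (a_m, a_(m+1), ...) contains all 4 period values infinitely often.
Step 2: Hence inf of every tail = min of the period values = min(17.06, 18.11, 12.96, 20.97) = 12.96.
        liminf_n integral(f_n) = sup over m of (inf of tail from m) = 12.96.
Step 3: Similarly sup of every tail = max of the period values = 20.97.
        limsup_n integral(f_n) = 20.97.
Step 4: Fatou's lemma: integral(liminf_n f_n) <= liminf_n integral(f_n) = 12.96.
        So the integral of the pointwise liminf is at most 12.96.


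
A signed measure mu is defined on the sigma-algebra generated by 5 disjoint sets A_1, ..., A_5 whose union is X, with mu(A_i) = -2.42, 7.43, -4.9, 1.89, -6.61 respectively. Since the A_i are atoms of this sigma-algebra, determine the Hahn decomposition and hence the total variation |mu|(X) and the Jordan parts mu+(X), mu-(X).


Step 1: Every measurable set is a union of atoms (the cells / points), so a Hahn decomposition is
  obtained by grouping atoms by sign: P = union of atoms with mu > 0, N = union of the remaining atoms.
  Atoms in P (indices): 2, 4;  atoms in N (indices): 1, 3, 5
  Positive values: 7.43, 1.89
  Negative values: -2.42, -4.9, -6.61
Step 2: mu+(X) = mu(P) = sum of positive atom values = 9.32
Step 3: mu-(X) = -mu(N) = sum of |negative atom values| = 13.93
Step 4: |mu|(X) = mu+(X) + mu-(X) = 9.32 + 13.93 = 23.25


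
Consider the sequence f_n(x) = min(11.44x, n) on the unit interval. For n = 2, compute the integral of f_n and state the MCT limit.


f(x) = 11.44x on [0,1]; f_n(x) = min(11.44x, n). At n = 2:
Step 1: f(x) reaches 2 at x = 2/11.44 = 0.174825
Step 2: integral(f_2) = integral(11.44x, 0, 0.174825) + integral(2, 0.174825, 1)
       = 11.44*0.174825^2/2 + 2*(1 - 0.174825)
       = 0.174825 + 1.65035
       = 1.825175
Step 3: As n -> infinity, f_n increases to f, so by MCT integral(f_n) -> integral(f) = 11.44/2 = 5.72.
Convergence: integral(f_2) = 1.825175 -> 5.72 as n -> infinity


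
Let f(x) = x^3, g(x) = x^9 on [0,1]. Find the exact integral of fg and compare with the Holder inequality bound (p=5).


Step 1: Exact integral of f*g = integral(x^12, 0, 1) = 1/13
     = 0.076923
Step 2: Holder bound with p=5, q=1.25:
  ||f||_p = (integral x^15 dx)^(1/5) = (1/16)^(1/5) = 0.574349
  ||g||_q = (integral x^11.25 dx)^(1/1.25) = (1/12.25)^(1/1.25) = 0.134738
Step 3: Holder bound = ||f||_p * ||g||_q = 0.574349 * 0.134738 = 0.077387
Verification: 0.076923 <= 0.077387 (Holder holds)


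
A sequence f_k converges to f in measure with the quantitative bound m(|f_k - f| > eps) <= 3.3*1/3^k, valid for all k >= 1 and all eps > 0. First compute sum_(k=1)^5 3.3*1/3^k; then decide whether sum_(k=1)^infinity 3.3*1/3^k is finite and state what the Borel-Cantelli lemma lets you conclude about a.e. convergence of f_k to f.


Step 1: List the terms 3.3*1/3^k for k = 1 to 5:
  k=1: 1.1
  k=2: 0.366667
  k=3: 0.122222
  k=4: 0.040741
  k=5: 0.01358
Step 2: Partial sum = 1.1 + 0.366667 + 0.122222 + 0.040741 + 0.01358
     = 1.64321
Step 3: The full series sum_(k>=1) 3.3*1/3^k converges (geometric series with ratio 1/3 < 1; a constant multiple of a convergent series converges).
Step 4: Fix eps > 0. Since sum_k m(|f_k - f| > eps) < infinity, the Borel-Cantelli lemma gives
        m(limsup_k {|f_k - f| > eps}) = 0, i.e. for a.e. x, |f_k(x) - f(x)| <= eps for all large k.
        Applying this with eps = 1/j for j = 1, 2, ... and intersecting the countably many full-measure sets,
        for a.e. x we get limsup_k |f_k(x) - f(x)| <= 1/j for every j, hence f_k -> f almost everywhere.
Conclusion: series converges; Borel-Cantelli yields f_k -> f a.e.


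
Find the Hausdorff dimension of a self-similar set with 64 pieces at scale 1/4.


For a self-similar set with N copies scaled by 1/r:
dim_H = log(N)/log(r) = log(64)/log(4)
= 4.158883/1.386294
= 3


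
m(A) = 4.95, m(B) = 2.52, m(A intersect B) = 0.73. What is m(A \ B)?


m(A \ B) = m(A) - m(A n B)
= 4.95 - 0.73
= 4.22


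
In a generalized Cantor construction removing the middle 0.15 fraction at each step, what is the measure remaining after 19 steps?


Step 1: At each step, fraction remaining = 1 - 0.15 = 0.85
Step 2: After 19 steps, measure = (0.85)^19
Result = 0.045599


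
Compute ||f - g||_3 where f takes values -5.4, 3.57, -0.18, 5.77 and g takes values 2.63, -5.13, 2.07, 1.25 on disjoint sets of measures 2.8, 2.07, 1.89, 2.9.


Step 1: Compute differences f_i - g_i:
  -5.4 - 2.63 = -8.03
  3.57 - -5.13 = 8.7
  -0.18 - 2.07 = -2.25
  5.77 - 1.25 = 4.52
Step 2: Compute |diff|^3 * measure for each set:
  |-8.03|^3 * 2.8 = 517.781627 * 2.8 = 1449.788556
  |8.7|^3 * 2.07 = 658.503 * 2.07 = 1363.10121
  |-2.25|^3 * 1.89 = 11.390625 * 1.89 = 21.528281
  |4.52|^3 * 2.9 = 92.345408 * 2.9 = 267.801683
Step 3: Sum = 3102.21973
Step 4: ||f-g||_3 = (3102.21973)^(1/3) = 14.584477


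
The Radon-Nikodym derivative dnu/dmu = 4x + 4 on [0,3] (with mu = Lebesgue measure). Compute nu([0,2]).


nu(A) = integral_A (dnu/dmu) dmu = integral_0^2 (4x + 4) dx
Step 1: Antiderivative F(x) = (4/2)x^2 + 4x
Step 2: F(2) = (4/2)*2^2 + 4*2 = 8 + 8 = 16
Step 3: F(0) = (4/2)*0^2 + 4*0 = 0.0 + 0 = 0.0
Step 4: nu([0,2]) = F(2) - F(0) = 16 - 0.0 = 16


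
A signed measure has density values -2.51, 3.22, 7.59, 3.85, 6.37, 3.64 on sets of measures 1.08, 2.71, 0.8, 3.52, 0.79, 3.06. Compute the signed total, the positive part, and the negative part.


Step 1: Compute signed measure on each set:
  Set 1: -2.51 * 1.08 = -2.7108
  Set 2: 3.22 * 2.71 = 8.7262
  Set 3: 7.59 * 0.8 = 6.072
  Set 4: 3.85 * 3.52 = 13.552
  Set 5: 6.37 * 0.79 = 5.0323
  Set 6: 3.64 * 3.06 = 11.1384
Step 2: Total signed measure = (-2.7108) + (8.7262) + (6.072) + (13.552) + (5.0323) + (11.1384)
     = 41.8101
Step 3: Positive part mu+(X) = sum of positive contributions = 44.5209
Step 4: Negative part mu-(X) = |sum of negative contributions| = 2.7108


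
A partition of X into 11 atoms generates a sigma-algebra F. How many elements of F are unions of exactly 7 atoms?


Each element of F is a union of some subset of the 11 atoms.
Elements that are unions of exactly 7 atoms correspond to 7-element subsets of the 11 atoms.
Count = C(11, 7) = 11! / (7! * 4!) = 330.


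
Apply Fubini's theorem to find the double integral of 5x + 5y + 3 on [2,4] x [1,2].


By Fubini, integrate in x first, then y.
Step 1: Fix y, integrate over x in [2,4]:
  integral(5x + 5y + 3, x=2..4)
  = 5*(4^2 - 2^2)/2 + (5y + 3)*(4 - 2)
  = 30 + (5y + 3)*2
  = 30 + 10y + 6
  = 36 + 10y
Step 2: Integrate over y in [1,2]:
  integral(36 + 10y, y=1..2)
  = 36*1 + 10*(2^2 - 1^2)/2
  = 36 + 15
  = 51


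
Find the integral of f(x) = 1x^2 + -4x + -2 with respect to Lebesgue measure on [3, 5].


The Lebesgue integral of a Riemann-integrable function agrees with the Riemann integral.
Antiderivative F(x) = (1/3)x^3 + (-4/2)x^2 + -2x
F(5) = (1/3)*5^3 + (-4/2)*5^2 + -2*5
     = (1/3)*125 + (-4/2)*25 + -2*5
     = 41.666667 + -50 + -10
     = -18.333333
F(3) = -15
Integral = F(5) - F(3) = -18.333333 - -15 = -3.333333


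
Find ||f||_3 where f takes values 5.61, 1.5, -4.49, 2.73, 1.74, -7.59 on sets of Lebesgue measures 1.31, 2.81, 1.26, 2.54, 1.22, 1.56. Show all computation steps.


Step 1: Compute |f_i|^3 for each value:
  |5.61|^3 = 176.558481
  |1.5|^3 = 3.375
  |-4.49|^3 = 90.518849
  |2.73|^3 = 20.346417
  |1.74|^3 = 5.268024
  |-7.59|^3 = 437.245479
Step 2: Multiply by measures and sum:
  176.558481 * 1.31 = 231.29161
  3.375 * 2.81 = 9.48375
  90.518849 * 1.26 = 114.05375
  20.346417 * 2.54 = 51.679899
  5.268024 * 1.22 = 6.426989
  437.245479 * 1.56 = 682.102947
Sum = 231.29161 + 9.48375 + 114.05375 + 51.679899 + 6.426989 + 682.102947 = 1095.038946
Step 3: Take the p-th root:
||f||_3 = (1095.038946)^(1/3) = 10.307259


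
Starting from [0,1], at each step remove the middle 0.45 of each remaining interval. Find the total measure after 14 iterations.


Step 1: At each step, fraction remaining = 1 - 0.45 = 0.55
Step 2: After 14 steps, measure = (0.55)^14
Result = 2.317809e-04


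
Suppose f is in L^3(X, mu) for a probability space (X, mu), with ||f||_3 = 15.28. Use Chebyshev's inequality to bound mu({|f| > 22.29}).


Chebyshev/Markov inequality: mu(|f| > eps) <= (||f||_p / eps)^p
Step 1: ||f||_3 / eps = 15.28 / 22.29 = 0.685509
Step 2: Raise to power p = 3:
  (0.685509)^3 = 0.322136
Step 3: Therefore mu(|f| > 22.29) <= 0.322136


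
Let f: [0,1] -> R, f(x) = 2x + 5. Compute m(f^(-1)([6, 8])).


f^(-1)([6, 8]) = {x : 6 <= 2x + 5 <= 8}
Solving: (6 - 5)/2 <= x <= (8 - 5)/2
= [0.5, 1.5]
Intersecting with [0,1]: [0.5, 1]
Measure = 1 - 0.5 = 0.5


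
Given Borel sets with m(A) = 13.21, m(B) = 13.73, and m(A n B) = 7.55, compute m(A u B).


By inclusion-exclusion: m(A u B) = m(A) + m(B) - m(A n B)
= 13.21 + 13.73 - 7.55
= 19.39


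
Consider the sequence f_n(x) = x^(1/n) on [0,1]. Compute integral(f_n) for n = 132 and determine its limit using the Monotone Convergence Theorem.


At n = 132: f_132(x) = x^(1/132).
Step 1: integral(x^(1/132), 0, 1) = [x^(1/132+1) / (1/132+1)] from 0 to 1
     = 1 / (1/132 + 1) = 1 / ((132+1)/132) = 132/(132+1)
     = 132/133 = 0.992481
Step 2: As n -> infinity, f_n(x) = x^(1/n) -> 1 for x in (0,1], and f_n is increasing in n.
By MCT, lim_n integral(f_n) = integral(lim_n f_n) = integral(1, 0, 1) = 1.
Step 3: Verify convergence: 132/133 = 0.992481 -> 1


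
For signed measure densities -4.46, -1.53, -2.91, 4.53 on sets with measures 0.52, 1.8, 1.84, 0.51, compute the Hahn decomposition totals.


Step 1: Compute signed measure on each set:
  Set 1: -4.46 * 0.52 = -2.3192
  Set 2: -1.53 * 1.8 = -2.754
  Set 3: -2.91 * 1.84 = -5.3544
  Set 4: 4.53 * 0.51 = 2.3103
Step 2: Total signed measure = (-2.3192) + (-2.754) + (-5.3544) + (2.3103)
     = -8.1173
Step 3: Positive part mu+(X) = sum of positive contributions = 2.3103
Step 4: Negative part mu-(X) = |sum of negative contributions| = 10.4276


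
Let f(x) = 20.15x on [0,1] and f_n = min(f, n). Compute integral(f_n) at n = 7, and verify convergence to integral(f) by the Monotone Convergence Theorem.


f(x) = 20.15x on [0,1]; f_n(x) = min(20.15x, n). At n = 7:
Step 1: f(x) reaches 7 at x = 7/20.15 = 0.347395
Step 2: integral(f_7) = integral(20.15x, 0, 0.347395) + integral(7, 0.347395, 1)
       = 20.15*0.347395^2/2 + 7*(1 - 0.347395)
       = 1.215881 + 4.568238
       = 5.784119
Step 3: As n -> infinity, f_n increases to f, so by MCT integral(f_n) -> integral(f) = 20.15/2 = 10.075.
Convergence: integral(f_7) = 5.784119 -> 10.075 as n -> infinity


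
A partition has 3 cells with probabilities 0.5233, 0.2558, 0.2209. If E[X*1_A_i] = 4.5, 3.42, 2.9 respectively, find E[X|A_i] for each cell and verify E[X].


For each cell A_i: E[X|A_i] = E[X*1_A_i] / P(A_i)
Step 1: E[X|A_1] = 4.5 / 0.5233 = 8.599274
Step 2: E[X|A_2] = 3.42 / 0.2558 = 13.36982
Step 3: E[X|A_3] = 2.9 / 0.2209 = 13.128112
Verification: E[X] = sum E[X*1_A_i] = 4.5 + 3.42 + 2.9 = 10.82


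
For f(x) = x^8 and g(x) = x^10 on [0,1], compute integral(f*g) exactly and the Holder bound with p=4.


Step 1: Exact integral of f*g = integral(x^18, 0, 1) = 1/19
     = 0.052632
Step 2: Holder bound with p=4, q=1.333333:
  ||f||_p = (integral x^32 dx)^(1/4) = (1/33)^(1/4) = 0.417226
  ||g||_q = (integral x^13.333333 dx)^(1/1.333333) = (1/14.333333)^(1/1.333333) = 0.13575
Step 3: Holder bound = ||f||_p * ||g||_q = 0.417226 * 0.13575 = 0.056638
Verification: 0.052632 <= 0.056638 (Holder holds)


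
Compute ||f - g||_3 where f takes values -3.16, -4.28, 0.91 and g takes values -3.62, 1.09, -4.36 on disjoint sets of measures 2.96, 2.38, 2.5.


Step 1: Compute differences f_i - g_i:
  -3.16 - -3.62 = 0.46
  -4.28 - 1.09 = -5.37
  0.91 - -4.36 = 5.27
Step 2: Compute |diff|^3 * measure for each set:
  |0.46|^3 * 2.96 = 0.097336 * 2.96 = 0.288115
  |-5.37|^3 * 2.38 = 154.854153 * 2.38 = 368.552884
  |5.27|^3 * 2.5 = 146.363183 * 2.5 = 365.907958
Step 3: Sum = 734.748956
Step 4: ||f-g||_3 = (734.748956)^(1/3) = 9.023596


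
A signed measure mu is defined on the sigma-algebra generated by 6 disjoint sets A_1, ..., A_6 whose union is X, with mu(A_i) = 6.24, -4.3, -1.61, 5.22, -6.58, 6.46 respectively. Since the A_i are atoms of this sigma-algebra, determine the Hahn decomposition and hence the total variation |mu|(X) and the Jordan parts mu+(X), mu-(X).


Step 1: Every measurable set is a union of atoms (the cells / points), so a Hahn decomposition is
  obtained by grouping atoms by sign: P = union of atoms with mu > 0, N = union of the remaining atoms.
  Atoms in P (indices): 1, 4, 6;  atoms in N (indices): 2, 3, 5
  Positive values: 6.24, 5.22, 6.46
  Negative values: -4.3, -1.61, -6.58
Step 2: mu+(X) = mu(P) = sum of positive atom values = 17.92
Step 3: mu-(X) = -mu(N) = sum of |negative atom values| = 12.49
Step 4: |mu|(X) = mu+(X) + mu-(X) = 17.92 + 12.49 = 30.41


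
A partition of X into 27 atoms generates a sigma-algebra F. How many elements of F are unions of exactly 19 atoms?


Each element of F is a union of some subset of the 27 atoms.
Elements that are unions of exactly 19 atoms correspond to 19-element subsets of the 27 atoms.
Count = C(27, 19) = 27! / (19! * 8!) = 2220075.


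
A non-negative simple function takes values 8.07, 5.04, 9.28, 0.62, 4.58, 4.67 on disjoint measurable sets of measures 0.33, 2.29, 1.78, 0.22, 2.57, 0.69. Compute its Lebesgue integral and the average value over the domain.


Step 1: Integral = sum(value_i * measure_i)
= 8.07*0.33 + 5.04*2.29 + 9.28*1.78 + 0.62*0.22 + 4.58*2.57 + 4.67*0.69
= 2.6631 + 11.5416 + 16.5184 + 0.1364 + 11.7706 + 3.2223
= 45.8524
Step 2: Total measure of domain = 0.33 + 2.29 + 1.78 + 0.22 + 2.57 + 0.69 = 7.88
Step 3: Average value = 45.8524 / 7.88 = 5.818832


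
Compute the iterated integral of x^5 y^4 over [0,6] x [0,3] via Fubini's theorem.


By Fubini's theorem, the double integral factors as a product of single integrals:
Step 1: integral_0^6 x^5 dx = [x^6/6] from 0 to 6
     = 6^6/6 = 7776
Step 2: integral_0^3 y^4 dy = [y^5/5] from 0 to 3
     = 3^5/5 = 48.6
Step 3: Double integral = 7776 * 48.6 = 377913.6


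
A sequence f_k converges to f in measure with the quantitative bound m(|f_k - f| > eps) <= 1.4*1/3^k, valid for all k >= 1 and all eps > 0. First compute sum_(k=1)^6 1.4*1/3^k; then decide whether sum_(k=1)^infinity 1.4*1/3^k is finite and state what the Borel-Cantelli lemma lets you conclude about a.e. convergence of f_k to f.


Step 1: List the terms 1.4*1/3^k for k = 1 to 6:
  k=1: 0.466667
  k=2: 0.155556
  k=3: 0.051852
  k=4: 0.017284
  k=5: 0.005761
  k=6: 0.00192
Step 2: Partial sum = 0.466667 + 0.155556 + 0.051852 + 0.017284 + 0.005761 + 0.00192
     = 0.69904
Step 3: The full series sum_(k>=1) 1.4*1/3^k converges (geometric series with ratio 1/3 < 1; a constant multiple of a convergent series converges).
Step 4: Fix eps > 0. Since sum_k m(|f_k - f| > eps) < infinity, the Borel-Cantelli lemma gives
        m(limsup_k {|f_k - f| > eps}) = 0, i.e. for a.e. x, |f_k(x) - f(x)| <= eps for all large k.
        Applying this with eps = 1/j for j = 1, 2, ... and intersecting the countably many full-measure sets,
        for a.e. x we get limsup_k |f_k(x) - f(x)| <= 1/j for every j, hence f_k -> f almost everywhere.
Conclusion: series converges; Borel-Cantelli yields f_k -> f a.e.


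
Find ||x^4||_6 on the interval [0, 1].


Step 1: ||f||_6 = (integral_0^1 |x^4|^6 dx)^(1/6)
     = (integral_0^1 x^24 dx)^(1/6)
Step 2: integral_0^1 x^24 dx = [x^25/(25)] from 0 to 1 = 1^25/25
     = 1/25 = 0.04
Step 3: ||f||_6 = (0.04)^(1/6) = 0.584804


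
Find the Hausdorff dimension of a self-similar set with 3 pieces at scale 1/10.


For a self-similar set with N copies scaled by 1/r:
dim_H = log(N)/log(r) = log(3)/log(10)
= 1.098612/2.302585
= 0.477121


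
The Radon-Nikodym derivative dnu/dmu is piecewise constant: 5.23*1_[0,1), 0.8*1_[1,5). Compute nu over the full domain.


Integrate each piece of the Radon-Nikodym derivative:
Step 1: integral_0^1 5.23 dx = 5.23*(1-0) = 5.23*1 = 5.23
Step 2: integral_1^5 0.8 dx = 0.8*(5-1) = 0.8*4 = 3.2
Total: 5.23 + 3.2 = 8.43
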